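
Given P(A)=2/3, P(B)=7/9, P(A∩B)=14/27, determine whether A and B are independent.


P(A)*P(B) = 2/3*7/9 = 14/27
P(A∩B) = 14/27, which equals P(A)P(B), so independent

Yes, A and B are independent


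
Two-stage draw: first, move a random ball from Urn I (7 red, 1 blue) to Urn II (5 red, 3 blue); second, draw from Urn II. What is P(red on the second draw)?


P(transfer red) = 7/8; P(transfer blue) = 1/8
If red transferred: Urn II has 6 red of 9, so P(red|red moved) = 2/3
If blue transferred: Urn II has 5 red of 9, so P(red|blue moved) = 5/9
By total probability: P(red) = 7/8*2/3 + 1/8*5/9 = 47/72

47/72


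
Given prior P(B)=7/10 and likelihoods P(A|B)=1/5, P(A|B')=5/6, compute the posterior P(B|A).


P(A) = P(A|B)P(B) + P(A|B')P(B') = 1/5*7/10 + 5/6*3/10 = 39/100
P(B|A) = P(A|B)P(B)/P(A) = (7/50)/(39/100) = 14/39

14/39


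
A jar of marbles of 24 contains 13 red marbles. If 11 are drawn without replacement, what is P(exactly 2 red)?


P(X=2) = C(13,2)*C(11,9) / C(24,11)
= 78*55 / 2496144
= 4290/2496144 = 715/416024

715/416024


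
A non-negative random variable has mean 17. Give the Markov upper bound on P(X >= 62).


Markov: P(X >= a) <= E[X]/a
P(X >= 62) <= 17/62

17/62


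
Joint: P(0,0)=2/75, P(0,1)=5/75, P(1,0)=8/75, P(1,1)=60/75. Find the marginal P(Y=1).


P(Y=1) = P(0,1)+P(1,1) = 5/75 + 60/75 = 65/75 = 13/15

13/15


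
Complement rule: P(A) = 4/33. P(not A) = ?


P(A') = 1 - P(A) = 1 - 4/33 = 29/33

29/33


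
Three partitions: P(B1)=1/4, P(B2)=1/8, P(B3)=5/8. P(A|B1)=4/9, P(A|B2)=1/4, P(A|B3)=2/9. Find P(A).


P(A) = P(A|B1)P(B1) + P(A|B2)P(B2) + P(A|B3)P(B3)
= 4/9*1/4 + 1/4*1/8 + 2/9*5/8
= 1/9 + 1/32 + 5/36 = 9/32

9/32


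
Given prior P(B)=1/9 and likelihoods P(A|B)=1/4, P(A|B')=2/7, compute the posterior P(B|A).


P(A) = P(A|B)P(B) + P(A|B')P(B') = 1/4*1/9 + 2/7*8/9 = 71/252
P(B|A) = P(A|B)P(B)/P(A) = (1/36)/(71/252) = 7/71

7/71


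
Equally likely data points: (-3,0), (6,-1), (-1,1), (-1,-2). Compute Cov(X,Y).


E[X]=1/4, E[Y]=-1/2, E[XY]=-5/4
Cov(X,Y) = E[XY] - E[X]E[Y] = -5/4 - 1/4*-1/2 = -9/8

-9/8


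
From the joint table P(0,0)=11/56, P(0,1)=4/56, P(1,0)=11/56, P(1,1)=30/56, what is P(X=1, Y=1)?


Read from table: P(X=1, Y=1) = 30/56 = 15/28

15/28


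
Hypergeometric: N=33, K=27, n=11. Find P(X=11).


P(X=11) = C(27,11)*C(6,0) / C(33,11)
= 13037895*1 / 193536720
= 13037895/193536720 = 969/14384

969/14384


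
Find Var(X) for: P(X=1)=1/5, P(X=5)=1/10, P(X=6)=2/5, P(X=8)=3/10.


E[X] = 11/2, E[X^2] = 363/10
Var(X) = E[X^2] - (E[X])^2 = 363/10 - (11/2)^2 = 121/20

121/20


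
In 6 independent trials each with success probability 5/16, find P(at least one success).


P(at least one) = 1 - P(none)
P(none) = (1 - 5/16)^6 = (11/16)^6 = 1771561/16777216
P(at least one) = 1 - 1771561/16777216 = 15005655/16777216

15005655/16777216


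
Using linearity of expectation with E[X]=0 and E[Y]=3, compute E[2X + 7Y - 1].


E[2X + 7Y - 1] = 2*E[X] + 7*E[Y] - 1
= (2)*(0) + (7)*(3) + (-1)
= 0 + 21 - 1 = 20

20


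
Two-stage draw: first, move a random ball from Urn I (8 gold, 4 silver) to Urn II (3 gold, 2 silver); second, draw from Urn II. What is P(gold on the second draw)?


P(transfer gold) = 8/12 = 2/3; P(transfer silver) = 1/3
If gold transferred: Urn II has 4 gold of 6, so P(gold|gold moved) = 2/3
If silver transferred: Urn II has 3 gold of 6, so P(gold|silver moved) = 1/2
By total probability: P(gold) = 2/3*2/3 + 1/3*1/2 = 11/18

11/18


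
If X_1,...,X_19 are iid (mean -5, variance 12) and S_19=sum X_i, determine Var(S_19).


By independence, Var(S_n) = n*Var(X_1) = 19*12 = 228

228


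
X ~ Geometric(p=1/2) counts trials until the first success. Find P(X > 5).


P(X > 5) = P(first 5 trials all fail) = (1-p)^5 = (1/2)^5 = 1/32

1/32


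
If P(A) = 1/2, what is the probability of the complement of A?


P(A') = 1 - P(A) = 1 - 1/2 = 1/2

1/2


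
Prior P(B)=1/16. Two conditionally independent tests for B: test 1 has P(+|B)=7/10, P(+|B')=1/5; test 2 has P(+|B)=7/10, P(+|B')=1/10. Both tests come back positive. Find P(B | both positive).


After test 1: P(+) = 7/10*1/16 + 1/5*15/16 = 37/160
P(B|+) = (7/160)/(37/160) = 7/37
After test 2 (use post1 as new prior): P(+) = 7/10*7/37 + 1/10*30/37 = 79/370
P(B|+,+) = (49/370)/(79/370) = 49/79

49/79


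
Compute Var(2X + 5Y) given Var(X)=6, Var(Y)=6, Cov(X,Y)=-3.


Var(2X + 5Y) = 2^2*Var(X) + 5^2*Var(Y) + 2*2*5*Cov(X,Y)
= 4*6 + 25*6 + 20*(-3)
= 24 + 150 - 60 = 114

114


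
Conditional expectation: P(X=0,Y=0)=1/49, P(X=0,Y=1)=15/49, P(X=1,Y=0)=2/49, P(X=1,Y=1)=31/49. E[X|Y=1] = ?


P(Y=1) = 46/49
E[X|Y=1] = (0*15 + 1*31)/46 = 31/46

31/46


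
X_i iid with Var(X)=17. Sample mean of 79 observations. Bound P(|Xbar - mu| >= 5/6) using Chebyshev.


Var(Xbar) = Var(X)/n = 17/79
Chebyshev: P(|Xbar-mu| >= 5/6) <= Var(Xbar)/(5/6)^2 = (17/79)/(25/36) = 612/1975

612/1975


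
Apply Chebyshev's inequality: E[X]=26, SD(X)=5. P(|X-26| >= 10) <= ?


k = 10/5 = 2
Chebyshev: P(|X-mu| >= k*sigma) <= 1/k^2 = 1/2^2 = 1/4

1/4


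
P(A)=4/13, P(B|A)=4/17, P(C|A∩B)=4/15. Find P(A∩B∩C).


P(A∩B∩C) = P(A) * P(B|A) * P(C|A∩B)
= 4/13 * 4/17 * 4/15
= 16/221 * 4/15 = 64/3315

64/3315


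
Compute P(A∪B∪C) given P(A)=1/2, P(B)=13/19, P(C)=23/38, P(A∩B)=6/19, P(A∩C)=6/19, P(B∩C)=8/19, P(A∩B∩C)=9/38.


P(A∪B∪C) = P(A)+P(B)+P(C) - P(AB)-P(AC)-P(BC) + P(ABC)
= 1/2+13/19+23/38 - 6/19-6/19-8/19 + 9/38
= 37/38

37/38


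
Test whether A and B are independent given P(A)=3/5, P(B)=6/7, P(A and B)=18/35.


P(A)*P(B) = 3/5*6/7 = 18/35
P(A∩B) = 18/35, which equals P(A)P(B), so independent

Yes, A and B are independent


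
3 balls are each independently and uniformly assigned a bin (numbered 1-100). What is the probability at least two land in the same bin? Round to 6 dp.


P(all different) = prod((100-i)/100 for i=0..2) = 0.970200
P(at least one match) = 1 - 0.970200 = 0.029800

0.029800


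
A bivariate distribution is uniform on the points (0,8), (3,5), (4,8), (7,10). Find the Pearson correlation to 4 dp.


Cov(X,Y) = 2.1250, Var(X) = 6.2500, Var(Y) = 3.1875
rho = Cov/(sqrt(VarX)*sqrt(VarY)) = 0.4761

0.4761


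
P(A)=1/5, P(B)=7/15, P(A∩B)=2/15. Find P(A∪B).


P(A∪B) = P(A) + P(B) - P(A∩B)
= 1/5 + 7/15 - 2/15 = 8/15

8/15


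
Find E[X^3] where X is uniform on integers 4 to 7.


E[X^3] = (1/4) * sum(x^3 for x=4..7)
= 748/4 = 187

187


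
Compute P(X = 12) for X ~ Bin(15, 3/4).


P(X=12) = C(15,12) * p^12 * (1-p)^3
= 455 * 531441/16777216 * 1/64
= 241805655/1073741824

241805655/1073741824


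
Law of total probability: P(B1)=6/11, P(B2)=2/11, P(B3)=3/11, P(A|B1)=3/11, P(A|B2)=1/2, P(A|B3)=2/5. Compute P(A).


P(A) = P(A|B1)P(B1) + P(A|B2)P(B2) + P(A|B3)P(B3)
= 3/11*6/11 + 1/2*2/11 + 2/5*3/11
= 18/121 + 1/11 + 6/55 = 211/605

211/605


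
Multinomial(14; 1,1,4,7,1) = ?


14! = 87178291200
Denominator: 1!=1 * 1!=1 * 4!=24 * 7!=5040 * 1!=1
Coefficient = 87178291200 / 120960 = 720720

720720


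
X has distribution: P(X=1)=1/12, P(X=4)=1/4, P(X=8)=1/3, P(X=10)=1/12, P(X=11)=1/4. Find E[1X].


E[1X] = sum(g(x)*P(x))
= 1*1/12 + 4*1/4 + 8*1/3 + 10*1/12 + 11*1/4
= 22/3

22/3


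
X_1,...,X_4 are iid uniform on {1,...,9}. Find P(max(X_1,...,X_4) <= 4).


P(max <= 4) = P(all X_i <= 4) = (P(X_1 <= 4))^4
= (4/9)^4 = 256/6561

256/6561


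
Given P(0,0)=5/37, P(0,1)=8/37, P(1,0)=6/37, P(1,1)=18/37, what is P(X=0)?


P(X=0) = P(0,0)+P(0,1) = 5/37 + 8/37 = 13/37

13/37


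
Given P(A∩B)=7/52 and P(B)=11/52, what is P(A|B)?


P(A|B) = P(A∩B)/P(B) = (7/52)/(11/52) = 7/11

7/11


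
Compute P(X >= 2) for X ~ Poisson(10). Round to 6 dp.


P(X>=2) = 1 - P(X<=1) = 1 - (e^(-10)*10^0/0! + e^(-10)*10^1/1!)
≈ 1 - (0.0000453999 + 0.0004539993)
= 1 - 0.0004993992 = 0.9995006008
≈ 0.999501

0.999501


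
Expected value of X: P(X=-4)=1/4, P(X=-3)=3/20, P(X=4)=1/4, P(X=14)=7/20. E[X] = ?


E[X] = sum(x * P(x))
= -4*1/4 - 3*3/20 + 4*1/4 + 14*7/20
= 89/20

89/20


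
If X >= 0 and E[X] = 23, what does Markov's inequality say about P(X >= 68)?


Markov: P(X >= a) <= E[X]/a
P(X >= 68) <= 23/68

23/68


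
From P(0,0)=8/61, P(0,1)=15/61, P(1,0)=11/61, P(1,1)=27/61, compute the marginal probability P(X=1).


P(X=1) = P(1,0)+P(1,1) = 11/61 + 27/61 = 38/61

38/61


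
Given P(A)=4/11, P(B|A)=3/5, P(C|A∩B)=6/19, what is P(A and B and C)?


P(A∩B∩C) = P(A) * P(B|A) * P(C|A∩B)
= 4/11 * 3/5 * 6/19
= 12/55 * 6/19 = 72/1045

72/1045


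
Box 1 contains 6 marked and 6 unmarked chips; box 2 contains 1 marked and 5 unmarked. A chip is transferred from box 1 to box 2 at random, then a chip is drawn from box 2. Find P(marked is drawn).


P(transfer marked) = 6/12 = 1/2; P(transfer unmarked) = 1/2
If marked transferred: Urn II has 2 marked of 7, so P(marked|marked moved) = 2/7
If unmarked transferred: Urn II has 1 marked of 7, so P(marked|unmarked moved) = 1/7
By total probability: P(marked) = 1/2*2/7 + 1/2*1/7 = 3/14

3/14


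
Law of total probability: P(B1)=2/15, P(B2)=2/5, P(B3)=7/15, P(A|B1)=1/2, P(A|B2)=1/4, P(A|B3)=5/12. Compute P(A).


P(A) = P(A|B1)P(B1) + P(A|B2)P(B2) + P(A|B3)P(B3)
= 1/2*2/15 + 1/4*2/5 + 5/12*7/15
= 1/15 + 1/10 + 7/36 = 13/36

13/36


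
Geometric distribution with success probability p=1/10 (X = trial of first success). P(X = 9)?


P(X=9) = (1-p)^8 * p = (9/10)^8 * 1/10
= 43046721/100000000 * 1/10 = 43046721/1000000000

43046721/1000000000


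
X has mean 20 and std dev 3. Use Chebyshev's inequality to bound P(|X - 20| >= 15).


k = 15/3 = 5
Chebyshev: P(|X-mu| >= k*sigma) <= 1/k^2 = 1/5^2 = 1/25

1/25


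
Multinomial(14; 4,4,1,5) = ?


14! = 87178291200
Denominator: 4!=24 * 4!=24 * 1!=1 * 5!=120
Coefficient = 87178291200 / 69120 = 1261260

1261260


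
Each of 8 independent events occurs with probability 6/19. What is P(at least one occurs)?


P(at least one) = 1 - P(none)
P(none) = (1 - 6/19)^8 = (13/19)^8 = 815730721/16983563041
P(at least one) = 1 - 815730721/16983563041 = 16167832320/16983563041

16167832320/16983563041


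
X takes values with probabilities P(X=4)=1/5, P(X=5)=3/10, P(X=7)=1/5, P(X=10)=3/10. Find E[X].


E[X] = sum(x * P(x))
= 4*1/5 + 5*3/10 + 7*1/5 + 10*3/10
= 67/10

67/10


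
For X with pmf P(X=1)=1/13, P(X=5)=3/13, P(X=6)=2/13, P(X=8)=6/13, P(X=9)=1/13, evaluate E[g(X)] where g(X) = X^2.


E[X^2] = sum(g(x)*P(x))
= 1*1/13 + 25*3/13 + 36*2/13 + 64*6/13 + 81*1/13
= 613/13

613/13


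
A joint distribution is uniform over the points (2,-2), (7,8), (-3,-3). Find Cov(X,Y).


E[X]=2, E[Y]=1, E[XY]=61/3
Cov(X,Y) = E[XY] - E[X]E[Y] = 61/3 - 2*1 = 55/3

55/3


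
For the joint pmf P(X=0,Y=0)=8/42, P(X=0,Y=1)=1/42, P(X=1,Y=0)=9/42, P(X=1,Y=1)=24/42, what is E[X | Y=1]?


P(Y=1) = 25/42
E[X|Y=1] = (0*1 + 1*24)/25 = 24/25

24/25


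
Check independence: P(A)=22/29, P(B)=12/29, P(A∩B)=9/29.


P(A)*P(B) = 22/29*12/29 = 264/841
P(A∩B) = 9/29 != 264/841, so not independent

No, A and B are not independent


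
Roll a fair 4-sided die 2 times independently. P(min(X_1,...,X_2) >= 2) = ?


P(min >= 2) = P(all X_i >= 2) = (P(X_1 >= 2))^2
= (3/4)^2 = 9/16

9/16


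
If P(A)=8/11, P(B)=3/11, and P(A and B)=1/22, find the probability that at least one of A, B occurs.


P(A∪B) = P(A) + P(B) - P(A∩B)
= 8/11 + 3/11 - 1/22 = 21/22

21/22


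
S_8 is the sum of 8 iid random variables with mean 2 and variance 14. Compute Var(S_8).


By independence, Var(S_n) = n*Var(X_1) = 8*14 = 112

112


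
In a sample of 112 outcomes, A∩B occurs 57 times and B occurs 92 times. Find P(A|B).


P(A|B) = P(A∩B)/P(B) = (57/112)/(92/112) = 57/92

57/92


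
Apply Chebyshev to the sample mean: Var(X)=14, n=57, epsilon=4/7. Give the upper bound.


Var(Xbar) = Var(X)/n = 14/57
Chebyshev: P(|Xbar-mu| >= 4/7) <= Var(Xbar)/(4/7)^2 = (14/57)/(16/49) = 343/456

343/456


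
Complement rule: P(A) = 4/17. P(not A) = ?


P(A') = 1 - P(A) = 1 - 4/17 = 13/17

13/17


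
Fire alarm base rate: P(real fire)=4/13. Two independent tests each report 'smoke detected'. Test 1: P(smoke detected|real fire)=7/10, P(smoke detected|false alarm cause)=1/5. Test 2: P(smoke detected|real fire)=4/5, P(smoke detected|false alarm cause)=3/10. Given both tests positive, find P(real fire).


After test 1: P(+) = 7/10*4/13 + 1/5*9/13 = 23/65
P(B|+) = (14/65)/(23/65) = 14/23
After test 2 (use post1 as new prior): P(+) = 4/5*14/23 + 3/10*9/23 = 139/230
P(B|+,+) = (56/115)/(139/230) = 112/139

112/139


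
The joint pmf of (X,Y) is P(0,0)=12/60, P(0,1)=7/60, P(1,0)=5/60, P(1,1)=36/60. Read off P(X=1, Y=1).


Read from table: P(X=1, Y=1) = 36/60 = 3/5

3/5


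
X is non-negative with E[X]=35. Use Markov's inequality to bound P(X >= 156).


Markov: P(X >= a) <= E[X]/a
P(X >= 156) <= 35/156

35/156


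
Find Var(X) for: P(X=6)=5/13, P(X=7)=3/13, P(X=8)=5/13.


E[X] = 7, E[X^2] = 647/13
Var(X) = E[X^2] - (E[X])^2 = 647/13 - (7)^2 = 10/13

10/13


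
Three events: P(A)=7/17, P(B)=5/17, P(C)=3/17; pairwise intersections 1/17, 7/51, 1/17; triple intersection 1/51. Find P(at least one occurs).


P(A∪B∪C) = P(A)+P(B)+P(C) - P(AB)-P(AC)-P(BC) + P(ABC)
= 7/17+5/17+3/17 - 1/17-7/51-1/17 + 1/51
= 11/17

11/17


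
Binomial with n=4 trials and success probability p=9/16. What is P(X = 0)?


P(X=0) = C(4,0) * p^0 * (1-p)^4
= 1 * 1 * 2401/65536
= 2401/65536

2401/65536


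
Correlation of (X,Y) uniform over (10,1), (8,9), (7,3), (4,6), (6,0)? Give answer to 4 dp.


Cov(X,Y) = -1.2000, Var(X) = 4.0000, Var(Y) = 10.9600
rho = Cov/(sqrt(VarX)*sqrt(VarY)) = -0.1812

-0.1812


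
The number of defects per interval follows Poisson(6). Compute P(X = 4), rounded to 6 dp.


P(X=4) = e^(-6) * 6^4 / 4!
≈ 0.002478752177 * 1296 / 24
≈ 0.133853

0.133853


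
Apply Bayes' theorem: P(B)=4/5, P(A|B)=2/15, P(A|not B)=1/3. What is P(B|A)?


P(A) = P(A|B)P(B) + P(A|B')P(B') = 2/15*4/5 + 1/3*1/5 = 13/75
P(B|A) = P(A|B)P(B)/P(A) = (8/75)/(13/75) = 8/13

8/13


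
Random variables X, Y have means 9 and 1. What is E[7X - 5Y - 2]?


E[7X - 5Y - 2] = 7*E[X] - 5*E[Y] - 2
= (7)*(9) + (-5)*(1) + (-2)
= 63 - 5 - 2 = 56

56


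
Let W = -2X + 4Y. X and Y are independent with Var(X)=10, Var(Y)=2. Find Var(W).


Independence => Cov(X,Y)=0
Var(-2X + 4Y) = (-2)^2*Var(X) + 4^2*Var(Y)
= 4*10 + 16*2 = 72

72


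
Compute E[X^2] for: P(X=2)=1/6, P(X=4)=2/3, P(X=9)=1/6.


E[X^2] = sum(x^2 * P(x))
= 4*1/6 + 16*2/3 + 81*1/6
= 149/6

149/6


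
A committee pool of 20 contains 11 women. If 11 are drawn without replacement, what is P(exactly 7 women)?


P(X=7) = C(11,7)*C(9,4) / C(20,11)
= 330*126 / 167960
= 41580/167960 = 2079/8398

2079/8398


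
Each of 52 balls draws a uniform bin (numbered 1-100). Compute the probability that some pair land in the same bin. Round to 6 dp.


P(all different) = prod((100-i)/100 for i=0..51) = 0.000000
P(at least one match) = 1 - 0.000000 = 1.000000

1.000000


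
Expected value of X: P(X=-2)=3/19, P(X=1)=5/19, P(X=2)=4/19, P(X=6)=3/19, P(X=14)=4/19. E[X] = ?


E[X] = sum(x * P(x))
= -2*3/19 + 1*5/19 + 2*4/19 + 6*3/19 + 14*4/19
= 81/19

81/19


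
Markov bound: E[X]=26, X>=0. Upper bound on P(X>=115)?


Markov: P(X >= a) <= E[X]/a
P(X >= 115) <= 26/115

26/115


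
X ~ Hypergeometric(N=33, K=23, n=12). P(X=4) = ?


P(X=4) = C(23,4)*C(10,8) / C(33,12)
= 8855*45 / 354817320
= 398475/354817320 = 105/93496

105/93496


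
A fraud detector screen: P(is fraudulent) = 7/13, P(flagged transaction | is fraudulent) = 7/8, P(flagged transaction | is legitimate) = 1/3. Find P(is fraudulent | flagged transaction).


P(A) = P(A|B)P(B) + P(A|B')P(B') = 7/8*7/13 + 1/3*6/13 = 5/8
P(B|A) = P(A|B)P(B)/P(A) = (49/104)/(5/8) = 49/65

49/65


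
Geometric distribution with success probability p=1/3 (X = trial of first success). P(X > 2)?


P(X > 2) = P(first 2 trials all fail) = (1-p)^2 = (2/3)^2 = 4/9

4/9


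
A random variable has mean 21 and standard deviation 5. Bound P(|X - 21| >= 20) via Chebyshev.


k = 20/5 = 4
Chebyshev: P(|X-mu| >= k*sigma) <= 1/k^2 = 1/4^2 = 1/16

1/16


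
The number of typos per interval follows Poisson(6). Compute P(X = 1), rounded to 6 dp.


P(X=1) = e^(-6) * 6^1 / 1!
≈ 0.002478752177 * 6 / 1
≈ 0.014873

0.014873


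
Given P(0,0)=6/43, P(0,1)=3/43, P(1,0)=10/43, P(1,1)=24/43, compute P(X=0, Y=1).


Read from table: P(X=0, Y=1) = 3/43

3/43


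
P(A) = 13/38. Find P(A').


P(A') = 1 - P(A) = 1 - 13/38 = 25/38

25/38


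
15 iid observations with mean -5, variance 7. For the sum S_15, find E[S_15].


E[S_n] = n*E[X_1] = 15*-5 = -75

-75


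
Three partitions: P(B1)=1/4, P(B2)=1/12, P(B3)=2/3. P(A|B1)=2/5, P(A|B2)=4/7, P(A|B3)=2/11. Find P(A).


P(A) = P(A|B1)P(B1) + P(A|B2)P(B2) + P(A|B3)P(B3)
= 2/5*1/4 + 4/7*1/12 + 2/11*2/3
= 1/10 + 1/21 + 4/33 = 207/770

207/770


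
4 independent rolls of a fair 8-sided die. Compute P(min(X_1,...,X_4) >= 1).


P(min >= 1) = P(all X_i >= 1) = (P(X_1 >= 1))^4
= (8/8)^4 = 1^4 = 1

1


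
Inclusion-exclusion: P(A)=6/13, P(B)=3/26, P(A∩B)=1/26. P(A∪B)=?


P(A∪B) = P(A) + P(B) - P(A∩B)
= 6/13 + 3/26 - 1/26 = 7/13

7/13


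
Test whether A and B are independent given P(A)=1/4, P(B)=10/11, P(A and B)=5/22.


P(A)*P(B) = 1/4*10/11 = 5/22
P(A∩B) = 5/22, which equals P(A)P(B), so independent

Yes, A and B are independent


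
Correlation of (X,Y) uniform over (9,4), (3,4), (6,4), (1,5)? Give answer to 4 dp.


Cov(X,Y) = -0.9375, Var(X) = 9.1875, Var(Y) = 0.1875
rho = Cov/(sqrt(VarX)*sqrt(VarY)) = -0.7143

-0.7143


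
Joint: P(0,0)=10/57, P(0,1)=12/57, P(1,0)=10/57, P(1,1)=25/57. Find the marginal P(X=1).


P(X=1) = P(1,0)+P(1,1) = 10/57 + 25/57 = 35/57

35/57


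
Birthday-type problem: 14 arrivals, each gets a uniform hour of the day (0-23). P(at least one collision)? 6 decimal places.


P(all different) = prod((24-i)/24 for i=0..13) = 0.008128
P(at least one match) = 1 - 0.008128 = 0.991872

0.991872


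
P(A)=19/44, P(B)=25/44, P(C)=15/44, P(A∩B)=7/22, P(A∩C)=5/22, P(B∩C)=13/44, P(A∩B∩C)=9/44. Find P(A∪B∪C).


P(A∪B∪C) = P(A)+P(B)+P(C) - P(AB)-P(AC)-P(BC) + P(ABC)
= 19/44+25/44+15/44 - 7/22-5/22-13/44 + 9/44
= 31/44

31/44


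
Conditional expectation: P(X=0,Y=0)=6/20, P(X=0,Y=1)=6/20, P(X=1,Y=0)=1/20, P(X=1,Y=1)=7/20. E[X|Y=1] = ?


P(Y=1) = 13/20
E[X|Y=1] = (0*6 + 1*7)/13 = 7/13

7/13


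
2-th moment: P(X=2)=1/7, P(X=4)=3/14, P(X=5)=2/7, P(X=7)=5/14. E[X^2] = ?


E[X^2] = sum(x^2 * P(x))
= 4*1/7 + 16*3/14 + 25*2/7 + 49*5/14
= 401/14

401/14


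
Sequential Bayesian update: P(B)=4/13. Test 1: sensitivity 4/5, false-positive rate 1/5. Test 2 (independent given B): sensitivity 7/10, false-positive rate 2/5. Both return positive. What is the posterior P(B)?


After test 1: P(+) = 4/5*4/13 + 1/5*9/13 = 5/13
P(B|+) = (16/65)/(5/13) = 16/25
After test 2 (use post1 as new prior): P(+) = 7/10*16/25 + 2/5*9/25 = 74/125
P(B|+,+) = (56/125)/(74/125) = 28/37

28/37


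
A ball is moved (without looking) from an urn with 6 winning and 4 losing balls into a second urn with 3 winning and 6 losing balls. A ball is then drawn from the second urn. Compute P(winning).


P(transfer winning) = 6/10 = 3/5; P(transfer losing) = 2/5
If winning transferred: Urn II has 4 winning of 10, so P(winning|winning moved) = 2/5
If losing transferred: Urn II has 3 winning of 10, so P(winning|losing moved) = 3/10
By total probability: P(winning) = 3/5*2/5 + 2/5*3/10 = 9/25

9/25


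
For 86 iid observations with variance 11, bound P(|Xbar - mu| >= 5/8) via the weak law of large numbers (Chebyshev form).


Var(Xbar) = Var(X)/n = 11/86
Chebyshev: P(|Xbar-mu| >= 5/8) <= Var(Xbar)/(5/8)^2 = (11/86)/(25/64) = 352/1075

352/1075


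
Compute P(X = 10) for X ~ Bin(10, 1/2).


P(X=10) = C(10,10) * p^10 * (1-p)^0
= 1 * 1/1024 * 1
= 1/1024

1/1024


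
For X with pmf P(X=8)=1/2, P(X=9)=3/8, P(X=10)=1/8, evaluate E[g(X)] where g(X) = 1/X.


E[1/X] = sum(g(x)*P(x))
= 1/8*1/2 + 1/9*3/8 + 1/10*1/8
= 7/60

7/60


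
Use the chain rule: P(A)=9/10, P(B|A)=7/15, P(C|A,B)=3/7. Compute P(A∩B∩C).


P(A∩B∩C) = P(A) * P(B|A) * P(C|A∩B)
= 9/10 * 7/15 * 3/7
= 21/50 * 3/7 = 9/50

9/50


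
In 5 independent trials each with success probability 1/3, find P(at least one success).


P(at least one) = 1 - P(none)
P(none) = (1 - 1/3)^5 = (2/3)^5 = 32/243
P(at least one) = 1 - 32/243 = 211/243

211/243


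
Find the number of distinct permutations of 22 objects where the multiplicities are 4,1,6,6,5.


22! = 1124000727777607680000
Denominator: 4!=24 * 1!=1 * 6!=720 * 6!=720 * 5!=120
Coefficient = 1124000727777607680000 / 1492992000 = 752851139040

752851139040


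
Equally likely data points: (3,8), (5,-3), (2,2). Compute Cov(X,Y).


E[X]=10/3, E[Y]=7/3, E[XY]=13/3
Cov(X,Y) = E[XY] - E[X]E[Y] = 13/3 - 10/3*7/3 = -31/9

-31/9


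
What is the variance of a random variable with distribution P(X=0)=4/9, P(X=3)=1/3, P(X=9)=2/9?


E[X] = 3, E[X^2] = 21
Var(X) = E[X^2] - (E[X])^2 = 21 - (3)^2 = 12

12


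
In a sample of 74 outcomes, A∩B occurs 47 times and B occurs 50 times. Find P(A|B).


P(A|B) = P(A∩B)/P(B) = (47/74)/(50/74) = 47/50

47/50


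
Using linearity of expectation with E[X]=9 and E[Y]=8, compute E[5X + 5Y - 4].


E[5X + 5Y - 4] = 5*E[X] + 5*E[Y] - 4
= (5)*(9) + (5)*(8) + (-4)
= 45 + 40 - 4 = 81

81


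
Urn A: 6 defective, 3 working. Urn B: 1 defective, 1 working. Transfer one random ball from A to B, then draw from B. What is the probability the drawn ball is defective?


P(transfer defective) = 6/9 = 2/3; P(transfer working) = 1/3
If defective transferred: Urn II has 2 defective of 3, so P(defective|defective moved) = 2/3
If working transferred: Urn II has 1 defective of 3, so P(defective|working moved) = 1/3
By total probability: P(defective) = 2/3*2/3 + 1/3*1/3 = 5/9

5/9


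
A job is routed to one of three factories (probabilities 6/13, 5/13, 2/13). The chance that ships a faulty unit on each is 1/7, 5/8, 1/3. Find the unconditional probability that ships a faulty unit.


P(A) = P(A|B1)P(B1) + P(A|B2)P(B2) + P(A|B3)P(B3)
= 1/7*6/13 + 5/8*5/13 + 1/3*2/13
= 6/91 + 25/104 + 2/39 = 781/2184

781/2184


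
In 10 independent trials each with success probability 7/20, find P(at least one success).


P(at least one) = 1 - P(none)
P(none) = (1 - 7/20)^10 = (13/20)^10 = 137858491849/10240000000000
P(at least one) = 1 - 137858491849/10240000000000 = 10102141508151/10240000000000

10102141508151/10240000000000


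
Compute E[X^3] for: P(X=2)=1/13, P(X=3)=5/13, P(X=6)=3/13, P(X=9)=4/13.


E[X^3] = sum(x^3 * P(x))
= 8*1/13 + 27*5/13 + 216*3/13 + 729*4/13
= 3707/13

3707/13


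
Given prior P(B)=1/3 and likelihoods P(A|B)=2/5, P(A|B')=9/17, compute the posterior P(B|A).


P(A) = P(A|B)P(B) + P(A|B')P(B') = 2/5*1/3 + 9/17*2/3 = 124/255
P(B|A) = P(A|B)P(B)/P(A) = (2/15)/(124/255) = 17/62

17/62


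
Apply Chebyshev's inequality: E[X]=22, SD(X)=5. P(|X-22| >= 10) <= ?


k = 10/5 = 2
Chebyshev: P(|X-mu| >= k*sigma) <= 1/k^2 = 1/2^2 = 1/4

1/4


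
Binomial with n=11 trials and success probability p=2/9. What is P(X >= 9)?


P(X>=9) = P(X=9) + P(X=10) + P(X=11)
= 1379840/31381059609 + 78848/31381059609 + 2048/31381059609
= 162304/3486784401

162304/3486784401


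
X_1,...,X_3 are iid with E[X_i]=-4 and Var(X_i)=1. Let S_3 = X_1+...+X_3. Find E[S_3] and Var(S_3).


E[S_n] = n*mu = 3*-4 = -12
Var(S_n) = n*sigma^2 = 3*1 = 3

E[S_3]=-12, Var(S_3)=3


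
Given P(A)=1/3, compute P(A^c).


P(A') = 1 - P(A) = 1 - 1/3 = 2/3

2/3


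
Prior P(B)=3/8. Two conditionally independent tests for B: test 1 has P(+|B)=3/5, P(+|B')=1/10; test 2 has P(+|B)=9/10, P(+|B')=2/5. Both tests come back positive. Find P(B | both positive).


After test 1: P(+) = 3/5*3/8 + 1/10*5/8 = 23/80
P(B|+) = (9/40)/(23/80) = 18/23
After test 2 (use post1 as new prior): P(+) = 9/10*18/23 + 2/5*5/23 = 91/115
P(B|+,+) = (81/115)/(91/115) = 81/91

81/91


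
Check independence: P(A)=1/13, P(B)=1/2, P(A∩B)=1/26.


P(A)*P(B) = 1/13*1/2 = 1/26
P(A∩B) = 1/26, which equals P(A)P(B), so independent

Yes, A and B are independent


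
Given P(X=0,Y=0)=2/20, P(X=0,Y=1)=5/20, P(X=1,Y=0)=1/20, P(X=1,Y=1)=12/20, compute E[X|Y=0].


P(Y=0) = 3/20
E[X|Y=0] = (0*2 + 1*1)/3 = 1/3

1/3


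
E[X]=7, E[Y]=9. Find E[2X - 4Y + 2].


E[2X - 4Y + 2] = 2*E[X] - 4*E[Y] + 2
= (2)*(7) + (-4)*(9) + (2)
= 14 - 36 + 2 = -20

-20


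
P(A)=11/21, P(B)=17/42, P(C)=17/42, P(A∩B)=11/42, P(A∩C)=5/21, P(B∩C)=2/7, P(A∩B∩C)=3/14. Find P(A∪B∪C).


P(A∪B∪C) = P(A)+P(B)+P(C) - P(AB)-P(AC)-P(BC) + P(ABC)
= 11/21+17/42+17/42 - 11/42-5/21-2/7 + 3/14
= 16/21

16/21


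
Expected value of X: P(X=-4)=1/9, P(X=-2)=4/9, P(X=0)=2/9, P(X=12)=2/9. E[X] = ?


E[X] = sum(x * P(x))
= -4*1/9 - 2*4/9 + 0*2/9 + 12*2/9
= 4/3

4/3


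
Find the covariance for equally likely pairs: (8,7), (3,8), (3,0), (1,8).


E[X]=15/4, E[Y]=23/4, E[XY]=22
Cov(X,Y) = E[XY] - E[X]E[Y] = 22 - 15/4*23/4 = 7/16

7/16


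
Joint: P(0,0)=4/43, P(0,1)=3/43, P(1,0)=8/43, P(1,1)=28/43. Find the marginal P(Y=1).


P(Y=1) = P(0,1)+P(1,1) = 3/43 + 28/43 = 31/43

31/43


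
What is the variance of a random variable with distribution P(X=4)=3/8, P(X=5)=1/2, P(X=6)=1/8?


E[X] = 19/4, E[X^2] = 23
Var(X) = E[X^2] - (E[X])^2 = 23 - (19/4)^2 = 7/16

7/16


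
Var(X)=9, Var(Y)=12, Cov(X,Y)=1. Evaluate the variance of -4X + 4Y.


Var(-4X + 4Y) = (-4)^2*Var(X) + 4^2*Var(Y) + 2*(-4)*4*Cov(X,Y)
= 16*9 + 16*12 - 32*1
= 144 + 192 - 32 = 304

304


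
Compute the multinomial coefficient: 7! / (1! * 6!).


7! = 5040
Denominator: 1!=1 * 6!=720
Coefficient = 5040 / 720 = 7

7


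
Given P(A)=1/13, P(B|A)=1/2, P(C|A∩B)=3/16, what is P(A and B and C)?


P(A∩B∩C) = P(A) * P(B|A) * P(C|A∩B)
= 1/13 * 1/2 * 3/16
= 1/26 * 3/16 = 3/416

3/416


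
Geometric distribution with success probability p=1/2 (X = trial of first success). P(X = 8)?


P(X=8) = (1-p)^7 * p = (1/2)^7 * 1/2
= 1/128 * 1/2 = 1/256

1/256


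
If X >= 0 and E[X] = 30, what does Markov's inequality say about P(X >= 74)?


Markov: P(X >= a) <= E[X]/a
P(X >= 74) <= 30/74 = 15/37

15/37


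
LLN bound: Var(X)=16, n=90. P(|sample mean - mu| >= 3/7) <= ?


Var(Xbar) = Var(X)/n = 16/90
Chebyshev: P(|Xbar-mu| >= 3/7) <= Var(Xbar)/(3/7)^2 = (8/45)/(9/49) = 392/405

392/405


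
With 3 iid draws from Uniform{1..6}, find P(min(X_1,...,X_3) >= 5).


P(min >= 5) = P(all X_i >= 5) = (P(X_1 >= 5))^3
= (2/6)^3 = (1/3)^3 = 1/27

1/27


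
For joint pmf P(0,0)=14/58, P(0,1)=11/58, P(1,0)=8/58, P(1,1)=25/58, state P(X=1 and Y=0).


Read from table: P(X=1, Y=0) = 8/58 = 4/29

4/29


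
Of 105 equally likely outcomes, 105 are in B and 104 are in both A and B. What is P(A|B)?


P(A|B) = P(A∩B)/P(B) = (104/105)/(105/105) = 104/105

104/105


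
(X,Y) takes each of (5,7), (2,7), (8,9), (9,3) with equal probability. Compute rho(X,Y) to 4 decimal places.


Cov(X,Y) = -2.0000, Var(X) = 7.5000, Var(Y) = 4.7500
rho = Cov/(sqrt(VarX)*sqrt(VarY)) = -0.3351

-0.3351


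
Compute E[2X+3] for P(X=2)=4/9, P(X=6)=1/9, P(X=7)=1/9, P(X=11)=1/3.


E[2X+3] = sum(g(x)*P(x))
= 7*4/9 + 15*1/9 + 17*1/9 + 25*1/3
= 15

15


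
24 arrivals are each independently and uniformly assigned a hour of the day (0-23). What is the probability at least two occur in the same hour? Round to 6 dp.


P(all different) = prod((24-i)/24 for i=0..23) = 0.000000
P(at least one match) = 1 - 0.000000 = 1.000000

1.000000


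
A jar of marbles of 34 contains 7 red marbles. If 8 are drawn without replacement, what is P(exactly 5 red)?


P(X=5) = C(7,5)*C(27,3) / C(34,8)
= 21*2925 / 18156204
= 61425/18156204 = 2275/672452

2275/672452


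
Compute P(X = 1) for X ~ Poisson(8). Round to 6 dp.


P(X=1) = e^(-8) * 8^1 / 1!
≈ 0.0003354626279 * 8 / 1
≈ 0.002684

0.002684


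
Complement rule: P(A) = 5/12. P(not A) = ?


P(A') = 1 - P(A) = 1 - 5/12 = 7/12

7/12


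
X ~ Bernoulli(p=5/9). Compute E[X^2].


For Bernoulli: X in {0,1}
E[X^2] = 0^2*(1-5/9) + 1^2*5/9 = 5/9

5/9


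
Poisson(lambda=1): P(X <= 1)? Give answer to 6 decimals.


P(X<=1) = e^(-1)*1^0/0! + e^(-1)*1^1/1!
≈ 0.3678794412 + 0.3678794412
= 0.7357588824
≈ 0.735759

0.735759


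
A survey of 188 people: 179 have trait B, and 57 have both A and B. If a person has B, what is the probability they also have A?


P(A|B) = P(A∩B)/P(B) = (57/188)/(179/188) = 57/179

57/179


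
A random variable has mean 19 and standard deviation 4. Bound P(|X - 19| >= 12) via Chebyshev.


k = 12/4 = 3
Chebyshev: P(|X-mu| >= k*sigma) <= 1/k^2 = 1/3^2 = 1/9

1/9


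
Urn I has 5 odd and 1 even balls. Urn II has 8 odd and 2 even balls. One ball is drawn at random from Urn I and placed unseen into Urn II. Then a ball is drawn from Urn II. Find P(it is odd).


P(transfer odd) = 5/6; P(transfer even) = 1/6
If odd transferred: Urn II has 9 odd of 11, so P(odd|odd moved) = 9/11
If even transferred: Urn II has 8 odd of 11, so P(odd|even moved) = 8/11
By total probability: P(odd) = 5/6*9/11 + 1/6*8/11 = 53/66

53/66


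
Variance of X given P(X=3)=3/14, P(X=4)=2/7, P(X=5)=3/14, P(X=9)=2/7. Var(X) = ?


E[X] = 38/7, E[X^2] = 35
Var(X) = E[X^2] - (E[X])^2 = 35 - (38/7)^2 = 271/49

271/49


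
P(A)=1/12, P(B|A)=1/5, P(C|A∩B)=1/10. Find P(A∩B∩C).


P(A∩B∩C) = P(A) * P(B|A) * P(C|A∩B)
= 1/12 * 1/5 * 1/10
= 1/60 * 1/10 = 1/600

1/600


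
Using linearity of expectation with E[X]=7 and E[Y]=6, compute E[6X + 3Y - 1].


E[6X + 3Y - 1] = 6*E[X] + 3*E[Y] - 1
= (6)*(7) + (3)*(6) + (-1)
= 42 + 18 - 1 = 59

59


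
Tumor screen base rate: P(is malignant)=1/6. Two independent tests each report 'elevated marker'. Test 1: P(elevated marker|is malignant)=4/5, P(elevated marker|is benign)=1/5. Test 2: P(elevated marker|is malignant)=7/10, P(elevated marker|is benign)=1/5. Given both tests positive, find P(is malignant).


After test 1: P(+) = 4/5*1/6 + 1/5*5/6 = 3/10
P(B|+) = (2/15)/(3/10) = 4/9
After test 2 (use post1 as new prior): P(+) = 7/10*4/9 + 1/5*5/9 = 19/45
P(B|+,+) = (14/45)/(19/45) = 14/19

14/19


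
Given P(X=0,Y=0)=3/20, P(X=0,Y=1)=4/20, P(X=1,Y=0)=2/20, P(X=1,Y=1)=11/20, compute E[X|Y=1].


P(Y=1) = 15/20
E[X|Y=1] = (0*4 + 1*11)/15 = 11/15

11/15


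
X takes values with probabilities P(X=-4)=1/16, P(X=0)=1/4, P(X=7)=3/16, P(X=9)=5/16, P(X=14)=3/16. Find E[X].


E[X] = sum(x * P(x))
= -4*1/16 + 0*1/4 + 7*3/16 + 9*5/16 + 14*3/16
= 13/2

13/2


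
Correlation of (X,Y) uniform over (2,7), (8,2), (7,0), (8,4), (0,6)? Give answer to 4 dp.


Cov(X,Y) = -6.6000, Var(X) = 11.2000, Var(Y) = 6.5600
rho = Cov/(sqrt(VarX)*sqrt(VarY)) = -0.7700

-0.7700


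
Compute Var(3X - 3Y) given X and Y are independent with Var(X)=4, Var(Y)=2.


Independence => Cov(X,Y)=0
Var(3X - 3Y) = 3^2*Var(X) + (-3)^2*Var(Y)
= 9*4 + 9*2 = 54

54


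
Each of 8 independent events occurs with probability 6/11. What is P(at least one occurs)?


P(at least one) = 1 - P(none)
P(none) = (1 - 6/11)^8 = (5/11)^8 = 390625/214358881
P(at least one) = 1 - 390625/214358881 = 213968256/214358881

213968256/214358881


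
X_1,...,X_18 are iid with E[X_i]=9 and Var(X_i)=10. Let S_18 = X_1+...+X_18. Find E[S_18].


E[S_n] = n*E[X_1] = 18*9 = 162

162


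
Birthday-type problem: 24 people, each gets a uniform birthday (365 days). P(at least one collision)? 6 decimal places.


P(all different) = prod((365-i)/365 for i=0..23) = 0.461656
P(at least one match) = 1 - 0.461656 = 0.538344

0.538344


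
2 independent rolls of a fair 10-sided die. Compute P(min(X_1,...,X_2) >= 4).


P(min >= 4) = P(all X_i >= 4) = (P(X_1 >= 4))^2
= (7/10)^2 = 49/100

49/100


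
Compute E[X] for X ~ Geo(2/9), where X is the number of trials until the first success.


For geometric (trials until first success), E[X] = 1/p = 1/(2/9) = 9/2

9/2


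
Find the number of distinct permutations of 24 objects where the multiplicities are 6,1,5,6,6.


24! = 620448401733239439360000
Denominator: 6!=720 * 1!=1 * 5!=120 * 6!=720 * 6!=720
Coefficient = 620448401733239439360000 / 44789760000 = 13852460958336

13852460958336


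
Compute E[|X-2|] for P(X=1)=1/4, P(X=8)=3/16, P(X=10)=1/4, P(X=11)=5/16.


E[|X-2|] = sum(g(x)*P(x))
= 1*1/4 + 6*3/16 + 8*1/4 + 9*5/16
= 99/16

99/16


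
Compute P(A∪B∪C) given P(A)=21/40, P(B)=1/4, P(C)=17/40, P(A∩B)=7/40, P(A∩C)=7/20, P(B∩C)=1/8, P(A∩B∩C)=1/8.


P(A∪B∪C) = P(A)+P(B)+P(C) - P(AB)-P(AC)-P(BC) + P(ABC)
= 21/40+1/4+17/40 - 7/40-7/20-1/8 + 1/8
= 27/40

27/40


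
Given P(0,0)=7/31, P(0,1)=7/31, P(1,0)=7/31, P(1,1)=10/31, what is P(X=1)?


P(X=1) = P(1,0)+P(1,1) = 7/31 + 10/31 = 17/31

17/31


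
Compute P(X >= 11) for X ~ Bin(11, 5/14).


P(X>=11) = P(X=11)
= 48828125/4049565169664
= 48828125/4049565169664

48828125/4049565169664


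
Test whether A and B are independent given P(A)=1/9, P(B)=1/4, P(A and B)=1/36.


P(A)*P(B) = 1/9*1/4 = 1/36
P(A∩B) = 1/36, which equals P(A)P(B), so independent

Yes, A and B are independent


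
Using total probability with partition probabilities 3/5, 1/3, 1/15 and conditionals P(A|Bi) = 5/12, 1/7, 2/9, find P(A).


P(A) = P(A|B1)P(B1) + P(A|B2)P(B2) + P(A|B3)P(B3)
= 5/12*3/5 + 1/7*1/3 + 2/9*1/15
= 1/4 + 1/21 + 2/135 = 1181/3780

1181/3780


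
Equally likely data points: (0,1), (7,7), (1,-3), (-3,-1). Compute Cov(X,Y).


E[X]=5/4, E[Y]=1, E[XY]=49/4
Cov(X,Y) = E[XY] - E[X]E[Y] = 49/4 - 5/4*1 = 11

11


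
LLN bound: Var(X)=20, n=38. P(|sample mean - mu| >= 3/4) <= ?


Var(Xbar) = Var(X)/n = 20/38
Chebyshev: P(|Xbar-mu| >= 3/4) <= Var(Xbar)/(3/4)^2 = (10/19)/(9/16) = 160/171

160/171


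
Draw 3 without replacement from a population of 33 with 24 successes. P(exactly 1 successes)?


P(X=1) = C(24,1)*C(9,2) / C(33,3)
= 24*36 / 5456
= 864/5456 = 54/341

54/341


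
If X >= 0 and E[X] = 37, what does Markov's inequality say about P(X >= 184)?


Markov: P(X >= a) <= E[X]/a
P(X >= 184) <= 37/184

37/184


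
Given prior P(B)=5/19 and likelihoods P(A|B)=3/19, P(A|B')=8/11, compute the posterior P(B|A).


P(A) = P(A|B)P(B) + P(A|B')P(B') = 3/19*5/19 + 8/11*14/19 = 2293/3971
P(B|A) = P(A|B)P(B)/P(A) = (15/361)/(2293/3971) = 165/2293

165/2293


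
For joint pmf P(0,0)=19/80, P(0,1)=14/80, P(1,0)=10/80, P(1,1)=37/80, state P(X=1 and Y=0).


Read from table: P(X=1, Y=0) = 10/80 = 1/8

1/8


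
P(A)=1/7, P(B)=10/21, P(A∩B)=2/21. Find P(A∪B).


P(A∪B) = P(A) + P(B) - P(A∩B)
= 1/7 + 10/21 - 2/21 = 11/21

11/21


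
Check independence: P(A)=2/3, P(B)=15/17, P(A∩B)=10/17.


P(A)*P(B) = 2/3*15/17 = 10/17
P(A∩B) = 10/17, which equals P(A)P(B), so independent

Yes, A and B are independent


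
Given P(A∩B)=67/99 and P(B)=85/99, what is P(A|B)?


P(A|B) = P(A∩B)/P(B) = (134/198)/(170/198) = 134/170 = 67/85

67/85


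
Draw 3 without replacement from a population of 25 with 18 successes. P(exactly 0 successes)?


P(X=0) = C(18,0)*C(7,3) / C(25,3)
= 1*35 / 2300
= 35/2300 = 7/460

7/460


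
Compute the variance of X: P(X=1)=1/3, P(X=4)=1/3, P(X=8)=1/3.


E[X] = 13/3, E[X^2] = 27
Var(X) = E[X^2] - (E[X])^2 = 27 - (13/3)^2 = 74/9

74/9


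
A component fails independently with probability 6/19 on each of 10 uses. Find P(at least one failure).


P(at least one) = 1 - P(none)
P(none) = (1 - 6/19)^10 = (13/19)^10 = 137858491849/6131066257801
P(at least one) = 1 - 137858491849/6131066257801 = 5993207765952/6131066257801

5993207765952/6131066257801


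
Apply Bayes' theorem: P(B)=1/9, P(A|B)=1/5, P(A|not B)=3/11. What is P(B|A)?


P(A) = P(A|B)P(B) + P(A|B')P(B') = 1/5*1/9 + 3/11*8/9 = 131/495
P(B|A) = P(A|B)P(B)/P(A) = (1/45)/(131/495) = 11/131

11/131


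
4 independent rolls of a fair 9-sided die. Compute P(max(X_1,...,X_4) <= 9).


P(max <= 9) = P(all X_i <= 9) = (P(X_1 <= 9))^4
= (9/9)^4 = 1^4 = 1

1


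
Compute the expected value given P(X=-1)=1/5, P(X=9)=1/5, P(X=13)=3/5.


E[X] = sum(x * P(x))
= -1*1/5 + 9*1/5 + 13*3/5
= 47/5

47/5


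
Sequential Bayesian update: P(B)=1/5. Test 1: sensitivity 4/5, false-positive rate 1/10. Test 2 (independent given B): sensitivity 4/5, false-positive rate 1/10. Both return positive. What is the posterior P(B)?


After test 1: P(+) = 4/5*1/5 + 1/10*4/5 = 6/25
P(B|+) = (4/25)/(6/25) = 2/3
After test 2 (use post1 as new prior): P(+) = 4/5*2/3 + 1/10*1/3 = 17/30
P(B|+,+) = (8/15)/(17/30) = 16/17

16/17


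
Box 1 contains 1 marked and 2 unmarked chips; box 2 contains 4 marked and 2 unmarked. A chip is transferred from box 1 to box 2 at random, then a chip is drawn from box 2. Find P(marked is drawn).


P(transfer marked) = 1/3; P(transfer unmarked) = 2/3
If marked transferred: Urn II has 5 marked of 7, so P(marked|marked moved) = 5/7
If unmarked transferred: Urn II has 4 marked of 7, so P(marked|unmarked moved) = 4/7
By total probability: P(marked) = 1/3*5/7 + 2/3*4/7 = 13/21

13/21


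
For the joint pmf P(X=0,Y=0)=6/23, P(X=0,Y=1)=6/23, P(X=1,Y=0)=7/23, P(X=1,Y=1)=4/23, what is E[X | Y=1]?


P(Y=1) = 10/23
E[X|Y=1] = (0*6 + 1*4)/10 = 4/10 = 2/5

2/5


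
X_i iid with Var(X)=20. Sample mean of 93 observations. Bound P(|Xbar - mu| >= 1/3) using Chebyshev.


Var(Xbar) = Var(X)/n = 20/93
Chebyshev: P(|Xbar-mu| >= 1/3) <= Var(Xbar)/(1/3)^2 = (20/93)/(1/9) = 60/31
Bound exceeds 1, so trivial bound: 1

1


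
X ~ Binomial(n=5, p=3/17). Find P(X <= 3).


P(X<=3) = P(X=0) + P(X=1) + P(X=2) + P(X=3)
= 537824/1419857 + 576240/1419857 + 246960/1419857 + 52920/1419857
= 1413944/1419857

1413944/1419857


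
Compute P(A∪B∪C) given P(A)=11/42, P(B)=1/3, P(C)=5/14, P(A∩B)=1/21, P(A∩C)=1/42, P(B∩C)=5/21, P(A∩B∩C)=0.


P(A∪B∪C) = P(A)+P(B)+P(C) - P(AB)-P(AC)-P(BC) + P(ABC)
= 11/42+1/3+5/14 - 1/21-1/42-5/21 + 0
= 9/14

9/14


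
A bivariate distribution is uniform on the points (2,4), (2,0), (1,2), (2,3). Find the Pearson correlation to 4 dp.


Cov(X,Y) = 0.0625, Var(X) = 0.1875, Var(Y) = 2.1875
rho = Cov/(sqrt(VarX)*sqrt(VarY)) = 0.0976

0.0976


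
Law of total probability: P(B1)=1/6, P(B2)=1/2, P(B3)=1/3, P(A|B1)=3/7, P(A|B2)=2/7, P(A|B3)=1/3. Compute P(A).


P(A) = P(A|B1)P(B1) + P(A|B2)P(B2) + P(A|B3)P(B3)
= 3/7*1/6 + 2/7*1/2 + 1/3*1/3
= 1/14 + 1/7 + 1/9 = 41/126

41/126


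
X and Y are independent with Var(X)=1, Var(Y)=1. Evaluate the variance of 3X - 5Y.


Independence => Cov(X,Y)=0
Var(3X - 5Y) = 3^2*Var(X) + (-5)^2*Var(Y)
= 9*1 + 25*1 = 34

34


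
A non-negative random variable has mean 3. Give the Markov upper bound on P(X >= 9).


Markov: P(X >= a) <= E[X]/a
P(X >= 9) <= 3/9 = 1/3

1/3


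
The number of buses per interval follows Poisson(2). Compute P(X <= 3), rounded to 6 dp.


P(X<=3) = e^(-2)*2^0/0! + e^(-2)*2^1/1! + e^(-2)*2^2/2! + e^(-2)*2^3/3!
≈ 0.1353352832 + 0.2706705665 + 0.2706705665 + 0.1804470443
= 0.8571234605
≈ 0.857123

0.857123


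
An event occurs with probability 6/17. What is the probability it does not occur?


P(A') = 1 - P(A) = 1 - 6/17 = 11/17

11/17


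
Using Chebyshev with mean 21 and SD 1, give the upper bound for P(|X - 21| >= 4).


k = 4/1 = 4
Chebyshev: P(|X-mu| >= k*sigma) <= 1/k^2 = 1/4^2 = 1/16

1/16


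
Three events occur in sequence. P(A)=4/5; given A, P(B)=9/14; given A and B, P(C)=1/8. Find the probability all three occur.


P(A∩B∩C) = P(A) * P(B|A) * P(C|A∩B)
= 4/5 * 9/14 * 1/8
= 18/35 * 1/8 = 9/140

9/140
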